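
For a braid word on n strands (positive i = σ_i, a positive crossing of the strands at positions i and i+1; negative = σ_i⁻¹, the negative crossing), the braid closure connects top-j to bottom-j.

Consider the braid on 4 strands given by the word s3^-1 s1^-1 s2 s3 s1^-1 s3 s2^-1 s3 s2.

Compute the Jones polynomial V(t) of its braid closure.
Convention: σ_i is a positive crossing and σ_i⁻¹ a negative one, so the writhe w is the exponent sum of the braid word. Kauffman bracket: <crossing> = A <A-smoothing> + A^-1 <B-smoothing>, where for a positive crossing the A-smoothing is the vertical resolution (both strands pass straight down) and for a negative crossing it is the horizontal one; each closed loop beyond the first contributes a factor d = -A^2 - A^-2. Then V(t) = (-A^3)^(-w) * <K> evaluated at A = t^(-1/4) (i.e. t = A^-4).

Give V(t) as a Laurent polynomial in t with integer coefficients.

-t^5 + 2*t^4 - 2*t^3 + 3*t^2 - 3*t + 3 - 2*t^-1 + t^-2

Derivation:
Braid: s3^-1 s1^-1 s2 s3 s1^-1 s3 s2^-1 s3 s2 on 4 strands, 9 crossings.
Writhe w = (#positive) - (#negative) = 5 - 4 = 1.
Computing the Kauffman bracket via state sum. There are 2^9 = 512 states.
Each crossing splits two ways (0=vertical, 1=horizontal). The state's weight is A^(#A-smoothings - #B-smoothings) * d^(loops - 1).
Tabulate the states by total A-exponent and number of loops L (A-exp: L × count):
  A^9: L=2 ×1
  A^7: L=1 ×3, L=3 ×6
  A^5: L=2 ×26, L=4 ×10
  A^3: L=1 ×21, L=3 ×58, L=5 ×5
  A^1: L=2 ×86, L=4 ×39, L=6 ×1
  A^-1: L=1 ×35, L=3 ×80, L=5 ×11
  A^-3: L=2 ×53, L=4 ×30, L=6 ×1
  A^-5: L=3 ×32, L=5 ×4
  A^-7: L=4 ×9
  A^-9: L=5 ×1
Each group contributes A^e * Σ count * d^(L-1):
Powers of d = -A^2 - A^-2: d^2 = A^4 + 2 + A^-4; d^3 = -A^6 - 3*A^2 - 3*A^-2 - A^-6; d^4 = A^8 + 4*A^4 + 6 + 4*A^-4 + A^-8; d^5 = -A^10 - 5*A^6 - 10*A^2 - 10*A^-2 - 5*A^-6 - A^-10.
  A^9 * (d) = -A^11 - A^7
  A^7 * (3 + 6*d^2) = 6*A^11 + 15*A^7 + 6*A^3
  A^5 * (26*d + 10*d^3) = -10*A^11 - 56*A^7 - 56*A^3 - 10*A^-1
  A^3 * (21 + 58*d^2 + 5*d^4) = 5*A^11 + 78*A^7 + 167*A^3 + 78*A^-1 + 5*A^-5
  A^1 * (86*d + 39*d^3 + d^5) = -A^11 - 44*A^7 - 213*A^3 - 213*A^-1 - 44*A^-5 - A^-9
  A^-1 * (35 + 80*d^2 + 11*d^4) = 11*A^7 + 124*A^3 + 261*A^-1 + 124*A^-5 + 11*A^-9
  A^-3 * (53*d + 30*d^3 + d^5) = -A^7 - 35*A^3 - 153*A^-1 - 153*A^-5 - 35*A^-9 - A^-13
  A^-5 * (32*d^2 + 4*d^4) = 4*A^3 + 48*A^-1 + 88*A^-5 + 48*A^-9 + 4*A^-13
  A^-7 * (9*d^3) = -9*A^-1 - 27*A^-5 - 27*A^-9 - 9*A^-13
  A^-9 * (d^4) = A^-1 + 4*A^-5 + 6*A^-9 + 4*A^-13 + A^-17
Summing the groups: <K> = -A^11 + 2*A^7 - 3*A^3 + 3*A^-1 - 3*A^-5 + 2*A^-9 - 2*A^-13 + A^-17
Normalise by the writhe: (-A^3)^(-w) = (-A^3)^(-1) = -A^-3, so f(A) = -A^-3 * <K> = A^8 - 2*A^4 + 3 - 3*A^-4 + 3*A^-8 - 2*A^-12 + 2*A^-16 - A^-20.
Substitute A = t^(-1/4), i.e. A^e → t^(-e/4): V(t) = -t^5 + 2*t^4 - 2*t^3 + 3*t^2 - 3*t + 3 - 2*t^-1 + t^-2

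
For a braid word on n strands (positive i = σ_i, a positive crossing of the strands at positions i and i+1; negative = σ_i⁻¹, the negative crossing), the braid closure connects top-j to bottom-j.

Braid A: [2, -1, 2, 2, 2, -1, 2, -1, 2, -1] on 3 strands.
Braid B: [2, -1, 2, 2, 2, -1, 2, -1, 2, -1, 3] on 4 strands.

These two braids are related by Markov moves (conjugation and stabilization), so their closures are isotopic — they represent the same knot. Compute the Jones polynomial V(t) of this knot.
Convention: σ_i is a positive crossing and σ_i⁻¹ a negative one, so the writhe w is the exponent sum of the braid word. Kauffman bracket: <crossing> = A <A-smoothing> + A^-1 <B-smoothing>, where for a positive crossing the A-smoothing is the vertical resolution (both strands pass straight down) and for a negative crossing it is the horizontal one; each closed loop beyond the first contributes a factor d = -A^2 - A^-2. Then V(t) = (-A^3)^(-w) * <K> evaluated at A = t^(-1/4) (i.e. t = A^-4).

Markov-equivalent braids have isotopic closures, hence identical knot invariants. Strip the Markov moves from each word to reach a common short braid β, then compute V(t) once on β.
Braid A: s2 s1^-1 s2 s2 s2 s1^-1 s2 s1^-1 s2 s1^-1 on 3 strands has no conjugating prefix/suffix or stabilization to strip; take β = s2 s1^-1 s2 s2 s2 s1^-1 s2 s1^-1 s2 s1^-1.
Braid B: s2 s1^-1 s2 s2 s2 s1^-1 s2 s1^-1 s2 s1^-1 s3 on 4 strands reduces by inverse Markov moves (closure unchanged at each step):
  Destabilize: the word has the form β·s3 where s3 occurs only as the final letter (β ∈ B_3); drop it and the last strand → 3 strands.
Reduced to β = s2 s1^-1 s2 s2 s2 s1^-1 s2 s1^-1 s2 s1^-1 on 3 strands, 10 crossings.
Both give the same β = s2 s1^-1 s2 s2 s2 s1^-1 s2 s1^-1 s2 s1^-1 on 3 strands, so one state sum suffices:
Braid: s2 s1^-1 s2 s2 s2 s1^-1 s2 s1^-1 s2 s1^-1 on 3 strands, 10 crossings.
Writhe w = (#positive) - (#negative) = 6 - 4 = 2.
State-sum expansion of <K>. There are 2^10 = 1024 states.
Each crossing splits two ways (0=vertical, 1=horizontal). The state's weight is A^(#A-smoothings - #B-smoothings) * d^(loops - 1).
Tabulate the states by total A-exponent and number of loops L (A-exp: L × count):
  A^10: L=5 ×1
  A^8: L=4 ×10
  A^6: L=3 ×42, L=5 ×3
  A^4: L=2 ×90, L=4 ×29, L=6 ×1
  A^2: L=1 ×87, L=3 ×110, L=5 ×13
  A^0: L=2 ×179, L=4 ×71, L=6 ×2
  A^-2: L=3 ×187, L=5 ×23
  A^-4: L=4 ×117, L=6 ×3
  A^-6: L=5 ×45
  A^-8: L=6 ×10
  A^-10: L=7 ×1
Each group contributes A^e * Σ count * d^(L-1):
Powers of d = -A^2 - A^-2: d^2 = A^4 + 2 + A^-4; d^3 = -A^6 - 3*A^2 - 3*A^-2 - A^-6; d^4 = A^8 + 4*A^4 + 6 + 4*A^-4 + A^-8; d^5 = -A^10 - 5*A^6 - 10*A^2 - 10*A^-2 - 5*A^-6 - A^-10; d^6 = A^12 + 6*A^8 + 15*A^4 + 20 + 15*A^-4 + 6*A^-8 + A^-12.
  A^10 * (d^4) = A^18 + 4*A^14 + 6*A^10 + 4*A^6 + A^2
  A^8 * (10*d^3) = -10*A^14 - 30*A^10 - 30*A^6 - 10*A^2
  A^6 * (42*d^2 + 3*d^4) = 3*A^14 + 54*A^10 + 102*A^6 + 54*A^2 + 3*A^-2
  A^4 * (90*d + 29*d^3 + d^5) = -A^14 - 34*A^10 - 187*A^6 - 187*A^2 - 34*A^-2 - A^-6
  A^2 * (87 + 110*d^2 + 13*d^4) = 13*A^10 + 162*A^6 + 385*A^2 + 162*A^-2 + 13*A^-6
  A^0 * (179*d + 71*d^3 + 2*d^5) = -2*A^10 - 81*A^6 - 412*A^2 - 412*A^-2 - 81*A^-6 - 2*A^-10
  A^-2 * (187*d^2 + 23*d^4) = 23*A^6 + 279*A^2 + 512*A^-2 + 279*A^-6 + 23*A^-10
  A^-4 * (117*d^3 + 3*d^5) = -3*A^6 - 132*A^2 - 381*A^-2 - 381*A^-6 - 132*A^-10 - 3*A^-14
  A^-6 * (45*d^4) = 45*A^2 + 180*A^-2 + 270*A^-6 + 180*A^-10 + 45*A^-14
  A^-8 * (10*d^5) = -10*A^2 - 50*A^-2 - 100*A^-6 - 100*A^-10 - 50*A^-14 - 10*A^-18
  A^-10 * (d^6) = A^2 + 6*A^-2 + 15*A^-6 + 20*A^-10 + 15*A^-14 + 6*A^-18 + A^-22
Summing the groups: <K> = A^18 - 4*A^14 + 7*A^10 - 10*A^6 + 14*A^2 - 14*A^-2 + 14*A^-6 - 11*A^-10 + 7*A^-14 - 4*A^-18 + A^-22
Normalise by the writhe: (-A^3)^(-w) = (-A^3)^(-2) = A^-6, so f(A) = A^-6 * <K> = A^12 - 4*A^8 + 7*A^4 - 10 + 14*A^-4 - 14*A^-8 + 14*A^-12 - 11*A^-16 + 7*A^-20 - 4*A^-24 + A^-28.
Substitute A = t^(-1/4), i.e. A^e → t^(-e/4): V(t) = t^7 - 4*t^6 + 7*t^5 - 11*t^4 + 14*t^3 - 14*t^2 + 14*t - 10 + 7*t^-1 - 4*t^-2 + t^-3

Answer: t^7 - 4*t^6 + 7*t^5 - 11*t^4 + 14*t^3 - 14*t^2 + 14*t - 10 + 7*t^-1 - 4*t^-2 + t^-3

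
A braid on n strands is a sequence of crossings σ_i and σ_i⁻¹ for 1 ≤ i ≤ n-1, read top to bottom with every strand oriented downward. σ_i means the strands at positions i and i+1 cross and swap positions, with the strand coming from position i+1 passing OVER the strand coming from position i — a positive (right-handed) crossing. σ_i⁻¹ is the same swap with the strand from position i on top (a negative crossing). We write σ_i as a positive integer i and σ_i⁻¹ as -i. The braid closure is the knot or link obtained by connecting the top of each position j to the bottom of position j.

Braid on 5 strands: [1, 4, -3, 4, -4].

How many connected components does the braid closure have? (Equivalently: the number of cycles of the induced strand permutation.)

2

Derivation:
Track the strand permutation on 5 strands, starting from identity.
  step 1: s1 swaps positions 1,2 -> [2 1 3 4 5]
  step 2: s4 swaps positions 4,5 -> [2 1 3 5 4]
  step 3: s3^-1 swaps positions 3,4 -> [2 1 5 3 4]
  step 4: s4 swaps positions 4,5 -> [2 1 5 4 3]
  step 5: s4^-1 swaps positions 4,5 -> [2 1 5 3 4]
Final permutation (position -> original strand): [2 1 5 3 4]
Closure components = cycle count of this permutation = 2.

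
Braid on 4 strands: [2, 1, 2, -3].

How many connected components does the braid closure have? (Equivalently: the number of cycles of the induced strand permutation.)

Track the strand permutation on 4 strands, starting from identity.
  step 1: s2 swaps positions 2,3 -> [1 3 2 4]
  step 2: s1 swaps positions 1,2 -> [3 1 2 4]
  step 3: s2 swaps positions 2,3 -> [3 2 1 4]
  step 4: s3^-1 swaps positions 3,4 -> [3 2 4 1]
Final permutation (position -> original strand): [3 2 4 1]
Closure components = cycle count of this permutation = 2.

Answer: 2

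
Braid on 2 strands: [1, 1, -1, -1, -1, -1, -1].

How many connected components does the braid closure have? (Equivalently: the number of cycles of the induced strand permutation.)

1

Derivation:
Track the strand permutation on 2 strands, starting from identity.
  step 1: s1 swaps positions 1,2 -> [2 1]
  step 2: s1 swaps positions 1,2 -> [1 2]
  step 3: s1^-1 swaps positions 1,2 -> [2 1]
  step 4: s1^-1 swaps positions 1,2 -> [1 2]
  step 5: s1^-1 swaps positions 1,2 -> [2 1]
  step 6: s1^-1 swaps positions 1,2 -> [1 2]
  step 7: s1^-1 swaps positions 1,2 -> [2 1]
Final permutation (position -> original strand): [2 1]
Closure components = cycle count of this permutation = 1.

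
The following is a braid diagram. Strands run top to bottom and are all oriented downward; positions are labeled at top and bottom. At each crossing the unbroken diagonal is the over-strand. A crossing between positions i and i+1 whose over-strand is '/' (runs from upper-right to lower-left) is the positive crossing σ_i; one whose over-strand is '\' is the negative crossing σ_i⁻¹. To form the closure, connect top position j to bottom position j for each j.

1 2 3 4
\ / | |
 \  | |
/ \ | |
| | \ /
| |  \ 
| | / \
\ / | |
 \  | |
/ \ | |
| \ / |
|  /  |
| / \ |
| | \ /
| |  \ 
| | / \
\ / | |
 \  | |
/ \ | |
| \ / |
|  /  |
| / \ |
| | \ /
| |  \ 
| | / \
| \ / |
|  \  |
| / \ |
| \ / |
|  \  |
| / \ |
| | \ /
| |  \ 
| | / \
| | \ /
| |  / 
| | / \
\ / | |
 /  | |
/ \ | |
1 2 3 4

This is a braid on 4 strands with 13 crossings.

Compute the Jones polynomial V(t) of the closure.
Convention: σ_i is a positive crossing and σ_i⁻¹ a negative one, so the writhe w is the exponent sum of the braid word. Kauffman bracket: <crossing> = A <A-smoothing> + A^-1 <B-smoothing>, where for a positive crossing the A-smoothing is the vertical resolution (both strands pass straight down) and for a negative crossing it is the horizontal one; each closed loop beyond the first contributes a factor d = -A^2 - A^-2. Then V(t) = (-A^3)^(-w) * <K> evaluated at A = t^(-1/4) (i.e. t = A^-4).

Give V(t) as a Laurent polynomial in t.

Reading the diagram top to bottom ('/'-over between positions i,i+1 = s_i, '\'-over = s_i^-1): braid word = s1^-1 s3^-1 s1^-1 s2 s3^-1 s1^-1 s2 s3^-1 s2^-1 s2^-1 s3^-1 s3 s1.
The presented braid s1^-1 s3^-1 s1^-1 s2 s3^-1 s1^-1 s2 s3^-1 s2^-1 s2^-1 s3^-1 s3 s1 on 4 strands reduces by inverse Markov moves (closure unchanged at each step):
  Deconjugate: the word is γ·β·γ⁻¹ with γ = s1^-1 s3^-1 (prefix) and γ⁻¹ = s3 s1 (suffix); strip both.
Reduced to β = s1^-1 s2 s3^-1 s1^-1 s2 s3^-1 s2^-1 s2^-1 s3^-1 on 4 strands, 9 crossings.
Compute on β:
Braid: s1^-1 s2 s3^-1 s1^-1 s2 s3^-1 s2^-1 s2^-1 s3^-1 on 4 strands, 9 crossings.
Writhe w = (#positive) - (#negative) = 2 - 7 = -5.
Enumerate smoothing states for the bracket polynomial. There are 2^9 = 512 states.
Smooth each crossing (0=||, 1=⌣⌢); contribution A^(Σ sign_k(1-2s_k)) * d^(L-1).
Tabulate the states by total A-exponent and number of loops L (A-exp: L × count):
  A^9: L=5 ×1
  A^7: L=4 ×9
  A^5: L=3 ×33, L=5 ×3
  A^3: L=2 ×59, L=4 ×25
  A^1: L=1 ×42, L=3 ×80, L=5 ×4
  A^-1: L=2 ×93, L=4 ×33
  A^-3: L=1 ×19, L=3 ×58, L=5 ×7
  A^-5: L=2 ×19, L=4 ×16, L=6 ×1
  A^-7: L=3 ×7, L=5 ×2
  A^-9: L=4 ×1
Each group contributes A^e * Σ count * d^(L-1):
Powers of d = -A^2 - A^-2: d^2 = A^4 + 2 + A^-4; d^3 = -A^6 - 3*A^2 - 3*A^-2 - A^-6; d^4 = A^8 + 4*A^4 + 6 + 4*A^-4 + A^-8; d^5 = -A^10 - 5*A^6 - 10*A^2 - 10*A^-2 - 5*A^-6 - A^-10.
  A^9 * (d^4) = A^17 + 4*A^13 + 6*A^9 + 4*A^5 + A
  A^7 * (9*d^3) = -9*A^13 - 27*A^9 - 27*A^5 - 9*A
  A^5 * (33*d^2 + 3*d^4) = 3*A^13 + 45*A^9 + 84*A^5 + 45*A + 3*A^-3
  A^3 * (59*d + 25*d^3) = -25*A^9 - 134*A^5 - 134*A - 25*A^-3
  A^1 * (42 + 80*d^2 + 4*d^4) = 4*A^9 + 96*A^5 + 226*A + 96*A^-3 + 4*A^-7
  A^-1 * (93*d + 33*d^3) = -33*A^5 - 192*A - 192*A^-3 - 33*A^-7
  A^-3 * (19 + 58*d^2 + 7*d^4) = 7*A^5 + 86*A + 177*A^-3 + 86*A^-7 + 7*A^-11
  A^-5 * (19*d + 16*d^3 + d^5) = -A^5 - 21*A - 77*A^-3 - 77*A^-7 - 21*A^-11 - A^-15
  A^-7 * (7*d^2 + 2*d^4) = 2*A + 15*A^-3 + 26*A^-7 + 15*A^-11 + 2*A^-15
  A^-9 * (d^3) = -A^-3 - 3*A^-7 - 3*A^-11 - A^-15
Summing the groups: <K> = A^17 - 2*A^13 + 3*A^9 - 4*A^5 + 4*A - 4*A^-3 + 3*A^-7 - 2*A^-11
Normalise by the writhe: (-A^3)^(-w) = (-A^3)^(5) = -A^15, so f(A) = -A^15 * <K> = -A^32 + 2*A^28 - 3*A^24 + 4*A^20 - 4*A^16 + 4*A^12 - 3*A^8 + 2*A^4.
Substitute A = t^(-1/4), i.e. A^e → t^(-e/4): V(t) = 2*t^-1 - 3*t^-2 + 4*t^-3 - 4*t^-4 + 4*t^-5 - 3*t^-6 + 2*t^-7 - t^-8

Answer: 2*t^-1 - 3*t^-2 + 4*t^-3 - 4*t^-4 + 4*t^-5 - 3*t^-6 + 2*t^-7 - t^-8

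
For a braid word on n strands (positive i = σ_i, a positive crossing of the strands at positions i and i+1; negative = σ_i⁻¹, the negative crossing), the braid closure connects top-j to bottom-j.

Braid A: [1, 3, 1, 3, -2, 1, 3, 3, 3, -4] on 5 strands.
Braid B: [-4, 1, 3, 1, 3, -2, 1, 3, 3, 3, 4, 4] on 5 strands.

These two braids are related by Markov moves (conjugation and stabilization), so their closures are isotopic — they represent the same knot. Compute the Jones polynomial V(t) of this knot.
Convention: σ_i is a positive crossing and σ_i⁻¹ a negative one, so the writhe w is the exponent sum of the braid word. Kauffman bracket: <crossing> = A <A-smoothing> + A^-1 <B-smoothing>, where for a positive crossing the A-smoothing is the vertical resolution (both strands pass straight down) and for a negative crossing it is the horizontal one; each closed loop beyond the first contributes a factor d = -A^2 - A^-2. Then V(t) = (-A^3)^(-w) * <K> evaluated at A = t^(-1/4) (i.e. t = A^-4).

t^11 - 2*t^10 + 2*t^9 - 3*t^8 + 2*t^7 - 2*t^6 + 2*t^5 + t^3

Derivation:
Markov-equivalent braids have isotopic closures, hence identical knot invariants. Strip the Markov moves from each word to reach a common short braid β, then compute V(t) once on β.
Braid A: s1 s3 s1 s3 s2^-1 s1 s3 s3 s3 s4^-1 on 5 strands reduces by inverse Markov moves (closure unchanged at each step):
  Destabilize: the word has the form β·s4^-1 where s4^-1 occurs only as the final letter (β ∈ B_4); drop it and the last strand → 4 strands.
Reduced to β = s1 s3 s1 s3 s2^-1 s1 s3 s3 s3 on 4 strands, 9 crossings.
Braid B: s4^-1 s1 s3 s1 s3 s2^-1 s1 s3 s3 s3 s4 s4 on 5 strands reduces by inverse Markov moves (closure unchanged at each step):
  Deconjugate: the word is γ·β·γ⁻¹ with γ = s4^-1 (prefix) and γ⁻¹ = s4 (suffix); strip both.
  Destabilize: the word has the form β·s4 where s4 occurs only as the final letter (β ∈ B_4); drop it and the last strand → 4 strands.
Reduced to β = s1 s3 s1 s3 s2^-1 s1 s3 s3 s3 on 4 strands, 9 crossings.
Both give the same β = s1 s3 s1 s3 s2^-1 s1 s3 s3 s3 on 4 strands, so one state sum suffices:
Braid: s1 s3 s1 s3 s2^-1 s1 s3 s3 s3 on 4 strands, 9 crossings.
Writhe w = (#positive) - (#negative) = 8 - 1 = 7.
Computing the Kauffman bracket via state sum. There are 2^9 = 512 states.
Smooth each crossing (0=||, 1=⌣⌢); contribution A^(Σ sign_k(1-2s_k)) * d^(L-1).
Tabulate the states by total A-exponent and number of loops L (A-exp: L × count):
  A^9: L=3 ×1
  A^7: L=2 ×8, L=4 ×1
  A^5: L=1 ×15, L=3 ×21
  A^3: L=2 ×60, L=4 ×24
  A^1: L=3 ×110, L=5 ×16
  A^-1: L=4 ×120, L=6 ×6
  A^-3: L=5 ×83, L=7 ×1
  A^-5: L=6 ×36
  A^-7: L=7 ×9
  A^-9: L=8 ×1
Each group contributes A^e * Σ count * d^(L-1):
Powers of d = -A^2 - A^-2: d^2 = A^4 + 2 + A^-4; d^3 = -A^6 - 3*A^2 - 3*A^-2 - A^-6; d^4 = A^8 + 4*A^4 + 6 + 4*A^-4 + A^-8; d^5 = -A^10 - 5*A^6 - 10*A^2 - 10*A^-2 - 5*A^-6 - A^-10; d^6 = A^12 + 6*A^8 + 15*A^4 + 20 + 15*A^-4 + 6*A^-8 + A^-12; d^7 = -A^14 - 7*A^10 - 21*A^6 - 35*A^2 - 35*A^-2 - 21*A^-6 - 7*A^-10 - A^-14.
  A^9 * (d^2) = A^13 + 2*A^9 + A^5
  A^7 * (8*d + d^3) = -A^13 - 11*A^9 - 11*A^5 - A
  A^5 * (15 + 21*d^2) = 21*A^9 + 57*A^5 + 21*A
  A^3 * (60*d + 24*d^3) = -24*A^9 - 132*A^5 - 132*A - 24*A^-3
  A^1 * (110*d^2 + 16*d^4) = 16*A^9 + 174*A^5 + 316*A + 174*A^-3 + 16*A^-7
  A^-1 * (120*d^3 + 6*d^5) = -6*A^9 - 150*A^5 - 420*A - 420*A^-3 - 150*A^-7 - 6*A^-11
  A^-3 * (83*d^4 + d^6) = A^9 + 89*A^5 + 347*A + 518*A^-3 + 347*A^-7 + 89*A^-11 + A^-15
  A^-5 * (36*d^5) = -36*A^5 - 180*A - 360*A^-3 - 360*A^-7 - 180*A^-11 - 36*A^-15
  A^-7 * (9*d^6) = 9*A^5 + 54*A + 135*A^-3 + 180*A^-7 + 135*A^-11 + 54*A^-15 + 9*A^-19
  A^-9 * (d^7) = -A^5 - 7*A - 21*A^-3 - 35*A^-7 - 35*A^-11 - 21*A^-15 - 7*A^-19 - A^-23
Summing the groups: <K> = -A^9 - 2*A + 2*A^-3 - 2*A^-7 + 3*A^-11 - 2*A^-15 + 2*A^-19 - A^-23
Normalise by the writhe: (-A^3)^(-w) = (-A^3)^(-7) = -A^-21, so f(A) = -A^-21 * <K> = A^-12 + 2*A^-20 - 2*A^-24 + 2*A^-28 - 3*A^-32 + 2*A^-36 - 2*A^-40 + A^-44.
Substitute A = t^(-1/4), i.e. A^e → t^(-e/4): V(t) = t^11 - 2*t^10 + 2*t^9 - 3*t^8 + 2*t^7 - 2*t^6 + 2*t^5 + t^3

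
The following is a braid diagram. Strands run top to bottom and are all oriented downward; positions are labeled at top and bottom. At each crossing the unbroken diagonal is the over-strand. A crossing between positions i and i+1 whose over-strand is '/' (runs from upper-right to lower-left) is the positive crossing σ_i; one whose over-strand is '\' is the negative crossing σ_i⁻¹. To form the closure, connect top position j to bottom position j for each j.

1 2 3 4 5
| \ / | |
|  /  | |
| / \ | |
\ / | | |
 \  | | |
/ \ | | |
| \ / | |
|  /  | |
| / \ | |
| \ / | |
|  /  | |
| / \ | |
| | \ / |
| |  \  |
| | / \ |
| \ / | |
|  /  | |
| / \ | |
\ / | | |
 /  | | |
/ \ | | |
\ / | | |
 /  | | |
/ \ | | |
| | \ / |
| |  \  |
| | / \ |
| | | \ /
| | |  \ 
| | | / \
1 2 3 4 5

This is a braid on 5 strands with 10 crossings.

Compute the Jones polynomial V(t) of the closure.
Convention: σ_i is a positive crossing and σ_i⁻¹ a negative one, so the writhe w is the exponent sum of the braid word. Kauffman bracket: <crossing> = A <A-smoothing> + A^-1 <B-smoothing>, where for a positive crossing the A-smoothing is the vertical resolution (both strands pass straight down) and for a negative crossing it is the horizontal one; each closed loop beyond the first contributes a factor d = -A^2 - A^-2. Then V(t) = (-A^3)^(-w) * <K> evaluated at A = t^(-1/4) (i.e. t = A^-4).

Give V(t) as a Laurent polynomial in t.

t^7 - 2*t^6 + 3*t^5 - 5*t^4 + 5*t^3 - 4*t^2 + 4*t - 2 + t^-1

Derivation:
Reading the diagram top to bottom ('/'-over between positions i,i+1 = s_i, '\'-over = s_i^-1): braid word = s2 s1^-1 s2 s2 s3^-1 s2 s1 s1 s3^-1 s4^-1.
The presented braid s2 s1^-1 s2 s2 s3^-1 s2 s1 s1 s3^-1 s4^-1 on 5 strands reduces by inverse Markov moves (closure unchanged at each step):
  Destabilize: the word has the form β·s4^-1 where s4^-1 occurs only as the final letter (β ∈ B_4); drop it and the last strand → 4 strands.
Reduced to β = s2 s1^-1 s2 s2 s3^-1 s2 s1 s1 s3^-1 on 4 strands, 9 crossings.
Compute on β:
Braid: s2 s1^-1 s2 s2 s3^-1 s2 s1 s1 s3^-1 on 4 strands, 9 crossings.
Writhe w = (#positive) - (#negative) = 6 - 3 = 3.
State-sum expansion of <K>. There are 2^9 = 512 states.
Smooth each crossing (0=||, 1=⌣⌢); contribution A^(Σ sign_k(1-2s_k)) * d^(L-1).
Tabulate the states by total A-exponent and number of loops L (A-exp: L × count):
  A^9: L=3 ×1
  A^7: L=2 ×6, L=4 ×3
  A^5: L=1 ×11, L=3 ×24, L=5 ×1
  A^3: L=2 ×68, L=4 ×16
  A^1: L=1 ×38, L=3 ×85, L=5 ×3
  A^-1: L=2 ×77, L=4 ×49
  A^-3: L=3 ×69, L=5 ×15
  A^-5: L=4 ×34, L=6 ×2
  A^-7: L=5 ×9
  A^-9: L=6 ×1
Each group contributes A^e * Σ count * d^(L-1):
Powers of d = -A^2 - A^-2: d^2 = A^4 + 2 + A^-4; d^3 = -A^6 - 3*A^2 - 3*A^-2 - A^-6; d^4 = A^8 + 4*A^4 + 6 + 4*A^-4 + A^-8; d^5 = -A^10 - 5*A^6 - 10*A^2 - 10*A^-2 - 5*A^-6 - A^-10.
  A^9 * (d^2) = A^13 + 2*A^9 + A^5
  A^7 * (6*d + 3*d^3) = -3*A^13 - 15*A^9 - 15*A^5 - 3*A
  A^5 * (11 + 24*d^2 + d^4) = A^13 + 28*A^9 + 65*A^5 + 28*A + A^-3
  A^3 * (68*d + 16*d^3) = -16*A^9 - 116*A^5 - 116*A - 16*A^-3
  A^1 * (38 + 85*d^2 + 3*d^4) = 3*A^9 + 97*A^5 + 226*A + 97*A^-3 + 3*A^-7
  A^-1 * (77*d + 49*d^3) = -49*A^5 - 224*A - 224*A^-3 - 49*A^-7
  A^-3 * (69*d^2 + 15*d^4) = 15*A^5 + 129*A + 228*A^-3 + 129*A^-7 + 15*A^-11
  A^-5 * (34*d^3 + 2*d^5) = -2*A^5 - 44*A - 122*A^-3 - 122*A^-7 - 44*A^-11 - 2*A^-15
  A^-7 * (9*d^4) = 9*A + 36*A^-3 + 54*A^-7 + 36*A^-11 + 9*A^-15
  A^-9 * (d^5) = -A - 5*A^-3 - 10*A^-7 - 10*A^-11 - 5*A^-15 - A^-19
Summing the groups: <K> = -A^13 + 2*A^9 - 4*A^5 + 4*A - 5*A^-3 + 5*A^-7 - 3*A^-11 + 2*A^-15 - A^-19
Normalise by the writhe: (-A^3)^(-w) = (-A^3)^(-3) = -A^-9, so f(A) = -A^-9 * <K> = A^4 - 2 + 4*A^-4 - 4*A^-8 + 5*A^-12 - 5*A^-16 + 3*A^-20 - 2*A^-24 + A^-28.
Substitute A = t^(-1/4), i.e. A^e → t^(-e/4): V(t) = t^7 - 2*t^6 + 3*t^5 - 5*t^4 + 5*t^3 - 4*t^2 + 4*t - 2 + t^-1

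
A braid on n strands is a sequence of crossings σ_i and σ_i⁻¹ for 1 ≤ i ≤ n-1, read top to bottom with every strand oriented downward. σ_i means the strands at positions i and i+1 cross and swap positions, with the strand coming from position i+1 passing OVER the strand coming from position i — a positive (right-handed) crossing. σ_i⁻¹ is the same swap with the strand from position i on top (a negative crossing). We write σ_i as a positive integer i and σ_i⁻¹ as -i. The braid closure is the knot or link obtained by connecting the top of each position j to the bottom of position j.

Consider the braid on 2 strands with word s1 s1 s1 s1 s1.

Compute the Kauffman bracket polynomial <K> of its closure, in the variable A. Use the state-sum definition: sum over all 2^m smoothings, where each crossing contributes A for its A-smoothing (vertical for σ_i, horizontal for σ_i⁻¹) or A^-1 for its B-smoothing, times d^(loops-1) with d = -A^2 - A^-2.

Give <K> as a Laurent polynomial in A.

-A^7 - A^-1 + A^-5 - A^-9 + A^-13

Derivation:
Braid: s1 s1 s1 s1 s1 on 2 strands, 5 crossings.
Writhe w = (#positive) - (#negative) = 5 - 0 = 5.
State-sum expansion of <K>. There are 2^5 = 32 states.
For each crossing: s=0 is the vertical smoothing, s=1 horizontal. Crossing k contributes A^(sign_k * (1 - 2*s_k)); loop factor d = -A^2 - A^-2.
  state 00000: A-exp=+5, loops=2, term = A^5 * d^1
  state 00001: A-exp=+3, loops=1, term = A^3 * d^0
  state 00010: A-exp=+3, loops=1, term = A^3 * d^0
  state 00011: A-exp=+1, loops=2, term = A^1 * d^1
  state 00100: A-exp=+3, loops=1, term = A^3 * d^0
  state 00101: A-exp=+1, loops=2, term = A^1 * d^1
  state 00110: A-exp=+1, loops=2, term = A^1 * d^1
  state 00111: A-exp=-1, loops=3, term = A^-1 * d^2
  state 01000: A-exp=+3, loops=1, term = A^3 * d^0
  state 01001: A-exp=+1, loops=2, term = A^1 * d^1
  state 01010: A-exp=+1, loops=2, term = A^1 * d^1
  state 01011: A-exp=-1, loops=3, term = A^-1 * d^2
  state 01100: A-exp=+1, loops=2, term = A^1 * d^1
  state 01101: A-exp=-1, loops=3, term = A^-1 * d^2
  state 01110: A-exp=-1, loops=3, term = A^-1 * d^2
  state 01111: A-exp=-3, loops=4, term = A^-3 * d^3
  state 10000: A-exp=+3, loops=1, term = A^3 * d^0
  state 10001: A-exp=+1, loops=2, term = A^1 * d^1
  state 10010: A-exp=+1, loops=2, term = A^1 * d^1
  state 10011: A-exp=-1, loops=3, term = A^-1 * d^2
  state 10100: A-exp=+1, loops=2, term = A^1 * d^1
  state 10101: A-exp=-1, loops=3, term = A^-1 * d^2
  state 10110: A-exp=-1, loops=3, term = A^-1 * d^2
  state 10111: A-exp=-3, loops=4, term = A^-3 * d^3
  state 11000: A-exp=+1, loops=2, term = A^1 * d^1
  state 11001: A-exp=-1, loops=3, term = A^-1 * d^2
  state 11010: A-exp=-1, loops=3, term = A^-1 * d^2
  state 11011: A-exp=-3, loops=4, term = A^-3 * d^3
  state 11100: A-exp=-1, loops=3, term = A^-1 * d^2
  state 11101: A-exp=-3, loops=4, term = A^-3 * d^3
  state 11110: A-exp=-3, loops=4, term = A^-3 * d^3
  state 11111: A-exp=-5, loops=5, term = A^-5 * d^4
Collect the terms by A-exponent (count of states per loop number):
Powers of d = -A^2 - A^-2: d^2 = A^4 + 2 + A^-4; d^3 = -A^6 - 3*A^2 - 3*A^-2 - A^-6; d^4 = A^8 + 4*A^4 + 6 + 4*A^-4 + A^-8.
  A^5 * (d) = -A^7 - A^3
  A^3 * (5) = 5*A^3
  A^1 * (10*d) = -10*A^3 - 10*A^-1
  A^-1 * (10*d^2) = 10*A^3 + 20*A^-1 + 10*A^-5
  A^-3 * (5*d^3) = -5*A^3 - 15*A^-1 - 15*A^-5 - 5*A^-9
  A^-5 * (d^4) = A^3 + 4*A^-1 + 6*A^-5 + 4*A^-9 + A^-13
Summing the groups: <K> = -A^7 - A^-1 + A^-5 - A^-9 + A^-13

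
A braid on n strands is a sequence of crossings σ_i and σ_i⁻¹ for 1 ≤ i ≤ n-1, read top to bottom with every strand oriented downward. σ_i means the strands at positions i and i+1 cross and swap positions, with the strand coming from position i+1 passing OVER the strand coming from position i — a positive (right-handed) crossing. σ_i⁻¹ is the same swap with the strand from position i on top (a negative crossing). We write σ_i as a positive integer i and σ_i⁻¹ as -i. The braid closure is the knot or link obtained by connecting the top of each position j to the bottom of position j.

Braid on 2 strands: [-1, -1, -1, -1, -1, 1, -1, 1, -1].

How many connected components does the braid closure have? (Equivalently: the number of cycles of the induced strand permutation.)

1

Derivation:
Track the strand permutation on 2 strands, starting from identity.
  step 1: s1^-1 swaps positions 1,2 -> [2 1]
  step 2: s1^-1 swaps positions 1,2 -> [1 2]
  step 3: s1^-1 swaps positions 1,2 -> [2 1]
  step 4: s1^-1 swaps positions 1,2 -> [1 2]
  step 5: s1^-1 swaps positions 1,2 -> [2 1]
  step 6: s1 swaps positions 1,2 -> [1 2]
  step 7: s1^-1 swaps positions 1,2 -> [2 1]
  step 8: s1 swaps positions 1,2 -> [1 2]
  step 9: s1^-1 swaps positions 1,2 -> [2 1]
Final permutation (position -> original strand): [2 1]
Closure components = cycle count of this permutation = 1.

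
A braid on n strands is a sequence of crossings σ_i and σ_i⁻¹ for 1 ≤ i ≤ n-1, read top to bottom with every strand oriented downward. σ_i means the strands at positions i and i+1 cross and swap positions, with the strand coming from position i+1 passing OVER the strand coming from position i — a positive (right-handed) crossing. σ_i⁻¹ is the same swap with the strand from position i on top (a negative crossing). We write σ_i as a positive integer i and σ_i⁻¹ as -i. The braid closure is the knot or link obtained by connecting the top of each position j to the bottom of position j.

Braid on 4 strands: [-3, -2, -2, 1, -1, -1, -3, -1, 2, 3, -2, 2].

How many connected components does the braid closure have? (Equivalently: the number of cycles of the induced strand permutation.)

Track the strand permutation on 4 strands, starting from identity.
  step 1: s3^-1 swaps positions 3,4 -> [1 2 4 3]
  step 2: s2^-1 swaps positions 2,3 -> [1 4 2 3]
  step 3: s2^-1 swaps positions 2,3 -> [1 2 4 3]
  step 4: s1 swaps positions 1,2 -> [2 1 4 3]
  step 5: s1^-1 swaps positions 1,2 -> [1 2 4 3]
  step 6: s1^-1 swaps positions 1,2 -> [2 1 4 3]
  step 7: s3^-1 swaps positions 3,4 -> [2 1 3 4]
  step 8: s1^-1 swaps positions 1,2 -> [1 2 3 4]
  step 9: s2 swaps positions 2,3 -> [1 3 2 4]
  step 10: s3 swaps positions 3,4 -> [1 3 4 2]
  step 11: s2^-1 swaps positions 2,3 -> [1 4 3 2]
  step 12: s2 swaps positions 2,3 -> [1 3 4 2]
Final permutation (position -> original strand): [1 3 4 2]
Closure components = cycle count of this permutation = 2.

Answer: 2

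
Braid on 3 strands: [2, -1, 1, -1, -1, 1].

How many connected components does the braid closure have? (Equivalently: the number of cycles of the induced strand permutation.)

1

Derivation:
Track the strand permutation on 3 strands, starting from identity.
  step 1: s2 swaps positions 2,3 -> [1 3 2]
  step 2: s1^-1 swaps positions 1,2 -> [3 1 2]
  step 3: s1 swaps positions 1,2 -> [1 3 2]
  step 4: s1^-1 swaps positions 1,2 -> [3 1 2]
  step 5: s1^-1 swaps positions 1,2 -> [1 3 2]
  step 6: s1 swaps positions 1,2 -> [3 1 2]
Final permutation (position -> original strand): [3 1 2]
Closure components = cycle count of this permutation = 1.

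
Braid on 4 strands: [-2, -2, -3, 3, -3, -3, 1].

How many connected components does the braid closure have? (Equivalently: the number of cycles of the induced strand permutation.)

3

Derivation:
Track the strand permutation on 4 strands, starting from identity.
  step 1: s2^-1 swaps positions 2,3 -> [1 3 2 4]
  step 2: s2^-1 swaps positions 2,3 -> [1 2 3 4]
  step 3: s3^-1 swaps positions 3,4 -> [1 2 4 3]
  step 4: s3 swaps positions 3,4 -> [1 2 3 4]
  step 5: s3^-1 swaps positions 3,4 -> [1 2 4 3]
  step 6: s3^-1 swaps positions 3,4 -> [1 2 3 4]
  step 7: s1 swaps positions 1,2 -> [2 1 3 4]
Final permutation (position -> original strand): [2 1 3 4]
Closure components = cycle count of this permutation = 3.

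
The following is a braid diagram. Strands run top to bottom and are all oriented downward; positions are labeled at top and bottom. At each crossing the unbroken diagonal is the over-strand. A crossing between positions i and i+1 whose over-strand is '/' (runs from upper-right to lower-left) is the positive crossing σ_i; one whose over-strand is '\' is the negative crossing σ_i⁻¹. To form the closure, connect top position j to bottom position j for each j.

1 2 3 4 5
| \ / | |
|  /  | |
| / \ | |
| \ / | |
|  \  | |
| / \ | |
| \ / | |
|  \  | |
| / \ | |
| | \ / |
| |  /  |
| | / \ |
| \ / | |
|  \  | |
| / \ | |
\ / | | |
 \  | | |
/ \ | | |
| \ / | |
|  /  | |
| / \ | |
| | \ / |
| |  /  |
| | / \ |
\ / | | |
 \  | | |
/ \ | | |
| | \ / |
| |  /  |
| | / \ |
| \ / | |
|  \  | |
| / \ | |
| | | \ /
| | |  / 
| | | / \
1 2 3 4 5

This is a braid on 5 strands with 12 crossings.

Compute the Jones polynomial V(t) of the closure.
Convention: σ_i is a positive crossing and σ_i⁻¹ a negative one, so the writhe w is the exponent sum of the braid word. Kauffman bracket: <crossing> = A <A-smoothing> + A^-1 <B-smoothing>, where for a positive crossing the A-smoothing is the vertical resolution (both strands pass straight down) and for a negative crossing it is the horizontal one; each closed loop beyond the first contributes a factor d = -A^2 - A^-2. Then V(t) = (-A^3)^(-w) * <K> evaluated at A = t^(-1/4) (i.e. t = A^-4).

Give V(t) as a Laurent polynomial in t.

-t^3 + 2*t^2 - 3*t + 5 - 4*t^-1 + 4*t^-2 - 3*t^-3 + 2*t^-4 - t^-5

Derivation:
Reading the diagram top to bottom ('/'-over between positions i,i+1 = s_i, '\'-over = s_i^-1): braid word = s2 s2^-1 s2^-1 s3 s2^-1 s1^-1 s2 s3 s1^-1 s3 s2^-1 s4.
The presented braid s2 s2^-1 s2^-1 s3 s2^-1 s1^-1 s2 s3 s1^-1 s3 s2^-1 s4 on 5 strands reduces by inverse Markov moves (closure unchanged at each step):
  Destabilize: the word has the form β·s4 where s4 occurs only as the final letter (β ∈ B_4); drop it and the last strand → 4 strands.
  Deconjugate: the word is γ·β·γ⁻¹ with γ = s2 (prefix) and γ⁻¹ = s2^-1 (suffix); strip both.
Reduced to β = s2^-1 s2^-1 s3 s2^-1 s1^-1 s2 s3 s1^-1 s3 on 4 strands, 9 crossings.
Compute on β:
Braid: s2^-1 s2^-1 s3 s2^-1 s1^-1 s2 s3 s1^-1 s3 on 4 strands, 9 crossings.
Writhe w = (#positive) - (#negative) = 4 - 5 = -1.
Computing the Kauffman bracket via state sum. There are 2^9 = 512 states.
Smooth each crossing (0=||, 1=⌣⌢); contribution A^(Σ sign_k(1-2s_k)) * d^(L-1).
Tabulate the states by total A-exponent and number of loops L (A-exp: L × count):
  A^9: L=5 ×1
  A^7: L=4 ×9
  A^5: L=3 ×32, L=5 ×4
  A^3: L=2 ×55, L=4 ×28, L=6 ×1
  A^1: L=1 ×39, L=3 ×77, L=5 ×10
  A^-1: L=2 ×87, L=4 ×38, L=6 ×1
  A^-3: L=1 ×14, L=3 ×64, L=5 ×6
  A^-5: L=2 ×17, L=4 ×19
  A^-7: L=3 ×7, L=5 ×2
  A^-9: L=4 ×1
Each group contributes A^e * Σ count * d^(L-1):
Powers of d = -A^2 - A^-2: d^2 = A^4 + 2 + A^-4; d^3 = -A^6 - 3*A^2 - 3*A^-2 - A^-6; d^4 = A^8 + 4*A^4 + 6 + 4*A^-4 + A^-8; d^5 = -A^10 - 5*A^6 - 10*A^2 - 10*A^-2 - 5*A^-6 - A^-10.
  A^9 * (d^4) = A^17 + 4*A^13 + 6*A^9 + 4*A^5 + A
  A^7 * (9*d^3) = -9*A^13 - 27*A^9 - 27*A^5 - 9*A
  A^5 * (32*d^2 + 4*d^4) = 4*A^13 + 48*A^9 + 88*A^5 + 48*A + 4*A^-3
  A^3 * (55*d + 28*d^3 + d^5) = -A^13 - 33*A^9 - 149*A^5 - 149*A - 33*A^-3 - A^-7
  A^1 * (39 + 77*d^2 + 10*d^4) = 10*A^9 + 117*A^5 + 253*A + 117*A^-3 + 10*A^-7
  A^-1 * (87*d + 38*d^3 + d^5) = -A^9 - 43*A^5 - 211*A - 211*A^-3 - 43*A^-7 - A^-11
  A^-3 * (14 + 64*d^2 + 6*d^4) = 6*A^5 + 88*A + 178*A^-3 + 88*A^-7 + 6*A^-11
  A^-5 * (17*d + 19*d^3) = -19*A - 74*A^-3 - 74*A^-7 - 19*A^-11
  A^-7 * (7*d^2 + 2*d^4) = 2*A + 15*A^-3 + 26*A^-7 + 15*A^-11 + 2*A^-15
  A^-9 * (d^3) = -A^-3 - 3*A^-7 - 3*A^-11 - A^-15
Summing the groups: <K> = A^17 - 2*A^13 + 3*A^9 - 4*A^5 + 4*A - 5*A^-3 + 3*A^-7 - 2*A^-11 + A^-15
Normalise by the writhe: (-A^3)^(-w) = (-A^3)^(1) = -A^3, so f(A) = -A^3 * <K> = -A^20 + 2*A^16 - 3*A^12 + 4*A^8 - 4*A^4 + 5 - 3*A^-4 + 2*A^-8 - A^-12.
Substitute A = t^(-1/4), i.e. A^e → t^(-e/4): V(t) = -t^3 + 2*t^2 - 3*t + 5 - 4*t^-1 + 4*t^-2 - 3*t^-3 + 2*t^-4 - t^-5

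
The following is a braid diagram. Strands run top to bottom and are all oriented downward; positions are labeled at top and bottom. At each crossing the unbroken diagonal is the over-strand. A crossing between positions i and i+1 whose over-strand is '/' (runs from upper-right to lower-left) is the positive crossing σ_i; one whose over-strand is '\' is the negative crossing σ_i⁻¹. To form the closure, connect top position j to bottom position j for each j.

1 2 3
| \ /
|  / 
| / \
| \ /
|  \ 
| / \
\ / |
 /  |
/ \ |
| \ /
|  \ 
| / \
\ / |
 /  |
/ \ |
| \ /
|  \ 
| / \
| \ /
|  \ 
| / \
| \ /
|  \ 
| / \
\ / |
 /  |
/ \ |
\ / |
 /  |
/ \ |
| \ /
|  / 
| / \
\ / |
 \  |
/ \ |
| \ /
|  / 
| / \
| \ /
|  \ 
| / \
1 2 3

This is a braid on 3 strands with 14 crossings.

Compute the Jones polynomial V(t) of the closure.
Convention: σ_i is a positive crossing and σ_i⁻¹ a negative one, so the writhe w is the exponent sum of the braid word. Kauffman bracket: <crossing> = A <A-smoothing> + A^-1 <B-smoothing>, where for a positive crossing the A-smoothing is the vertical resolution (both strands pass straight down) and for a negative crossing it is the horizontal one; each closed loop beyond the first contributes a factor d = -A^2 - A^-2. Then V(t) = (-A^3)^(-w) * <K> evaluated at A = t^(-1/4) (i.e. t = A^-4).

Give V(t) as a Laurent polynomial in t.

-t^3 + t^2 - t + 3 - t^-1 + t^-2 - t^-3

Derivation:
Reading the diagram top to bottom ('/'-over between positions i,i+1 = s_i, '\'-over = s_i^-1): braid word = s2 s2^-1 s1 s2^-1 s1 s2^-1 s2^-1 s2^-1 s1 s1 s2 s1^-1 s2 s2^-1.
The presented braid s2 s2^-1 s1 s2^-1 s1 s2^-1 s2^-1 s2^-1 s1 s1 s2 s1^-1 s2 s2^-1 on 3 strands reduces by inverse Markov moves (closure unchanged at each step):
  Deconjugate: the word is γ·β·γ⁻¹ with γ = s2 s2^-1 (prefix) and γ⁻¹ = s2 s2^-1 (suffix); strip both.
  Deconjugate: the word is γ·β·γ⁻¹ with γ = s1 s2^-1 (prefix) and γ⁻¹ = s2 s1^-1 (suffix); strip both.
Reduced to β = s1 s2^-1 s2^-1 s2^-1 s1 s1 on 3 strands, 6 crossings.
Compute on β:
Braid: s1 s2^-1 s2^-1 s2^-1 s1 s1 on 3 strands, 6 crossings.
Writhe w = (#positive) - (#negative) = 3 - 3 = 0.
State-sum expansion of <K>. There are 2^6 = 64 states.
Each crossing splits two ways (0=vertical, 1=horizontal). The state's weight is A^(#A-smoothings - #B-smoothings) * d^(loops - 1).
Tabulate the states by total A-exponent and number of loops L (A-exp: L × count):
  A^6: L=4 ×1
  A^4: L=3 ×6
  A^2: L=2 ×12, L=4 ×3
  A^0: L=1 ×9, L=3 ×10, L=5 ×1
  A^-2: L=2 ×12, L=4 ×3
  A^-4: L=3 ×6
  A^-6: L=4 ×1
Each group contributes A^e * Σ count * d^(L-1):
Powers of d = -A^2 - A^-2: d^2 = A^4 + 2 + A^-4; d^3 = -A^6 - 3*A^2 - 3*A^-2 - A^-6; d^4 = A^8 + 4*A^4 + 6 + 4*A^-4 + A^-8.
  A^6 * (d^3) = -A^12 - 3*A^8 - 3*A^4 - 1
  A^4 * (6*d^2) = 6*A^8 + 12*A^4 + 6
  A^2 * (12*d + 3*d^3) = -3*A^8 - 21*A^4 - 21 - 3*A^-4
  A^0 * (9 + 10*d^2 + d^4) = A^8 + 14*A^4 + 35 + 14*A^-4 + A^-8
  A^-2 * (12*d + 3*d^3) = -3*A^4 - 21 - 21*A^-4 - 3*A^-8
  A^-4 * (6*d^2) = 6 + 12*A^-4 + 6*A^-8
  A^-6 * (d^3) = -1 - 3*A^-4 - 3*A^-8 - A^-12
Summing the groups: <K> = -A^12 + A^8 - A^4 + 3 - A^-4 + A^-8 - A^-12
Normalise by the writhe: (-A^3)^(-w) = (-A^3)^(0) = 1, so f(A) = 1 * <K> = -A^12 + A^8 - A^4 + 3 - A^-4 + A^-8 - A^-12.
Substitute A = t^(-1/4), i.e. A^e → t^(-e/4): V(t) = -t^3 + t^2 - t + 3 - t^-1 + t^-2 - t^-3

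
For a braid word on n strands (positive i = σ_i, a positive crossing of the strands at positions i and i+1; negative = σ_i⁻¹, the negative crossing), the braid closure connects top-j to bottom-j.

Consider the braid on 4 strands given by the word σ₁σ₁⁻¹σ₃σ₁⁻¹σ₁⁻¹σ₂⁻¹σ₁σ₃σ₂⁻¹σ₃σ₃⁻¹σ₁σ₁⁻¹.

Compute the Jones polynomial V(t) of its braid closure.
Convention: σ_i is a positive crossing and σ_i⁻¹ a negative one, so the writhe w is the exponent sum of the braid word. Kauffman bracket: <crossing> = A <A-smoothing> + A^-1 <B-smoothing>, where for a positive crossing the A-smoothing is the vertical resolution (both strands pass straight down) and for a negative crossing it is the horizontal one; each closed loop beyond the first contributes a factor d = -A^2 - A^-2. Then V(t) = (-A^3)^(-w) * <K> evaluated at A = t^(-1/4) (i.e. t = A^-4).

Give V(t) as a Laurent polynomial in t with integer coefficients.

The presented braid s1 s1^-1 s3 s1^-1 s1^-1 s2^-1 s1 s3 s2^-1 s3 s3^-1 s1 s1^-1 on 4 strands reduces by inverse Markov moves (closure unchanged at each step):
  Deconjugate: the word is γ·β·γ⁻¹ with γ = s1 s1^-1 (prefix) and γ⁻¹ = s1 s1^-1 (suffix); strip both.
  Deconjugate: the word is γ·β·γ⁻¹ with γ = s3 (prefix) and γ⁻¹ = s3^-1 (suffix); strip both.
Reduced to β = s1^-1 s1^-1 s2^-1 s1 s3 s2^-1 s3 on 4 strands, 7 crossings.
Compute on β:
Braid: s1^-1 s1^-1 s2^-1 s1 s3 s2^-1 s3 on 4 strands, 7 crossings.
Writhe w = (#positive) - (#negative) = 3 - 4 = -1.
State-sum expansion of <K>. There are 2^7 = 128 states.
Smooth each crossing (0=||, 1=⌣⌢); contribution A^(Σ sign_k(1-2s_k)) * d^(L-1).
Tabulate the states by total A-exponent and number of loops L (A-exp: L × count):
  A^7: L=4 ×1
  A^5: L=3 ×7
  A^3: L=2 ×17, L=4 ×4
  A^1: L=1 ×14, L=3 ×20, L=5 ×1
  A^-1: L=2 ×27, L=4 ×8
  A^-3: L=1 ×5, L=3 ×15, L=5 ×1
  A^-5: L=2 ×4, L=4 ×3
  A^-7: L=3 ×1
Each group contributes A^e * Σ count * d^(L-1):
Powers of d = -A^2 - A^-2: d^2 = A^4 + 2 + A^-4; d^3 = -A^6 - 3*A^2 - 3*A^-2 - A^-6; d^4 = A^8 + 4*A^4 + 6 + 4*A^-4 + A^-8.
  A^7 * (d^3) = -A^13 - 3*A^9 - 3*A^5 - A
  A^5 * (7*d^2) = 7*A^9 + 14*A^5 + 7*A
  A^3 * (17*d + 4*d^3) = -4*A^9 - 29*A^5 - 29*A - 4*A^-3
  A^1 * (14 + 20*d^2 + d^4) = A^9 + 24*A^5 + 60*A + 24*A^-3 + A^-7
  A^-1 * (27*d + 8*d^3) = -8*A^5 - 51*A - 51*A^-3 - 8*A^-7
  A^-3 * (5 + 15*d^2 + d^4) = A^5 + 19*A + 41*A^-3 + 19*A^-7 + A^-11
  A^-5 * (4*d + 3*d^3) = -3*A - 13*A^-3 - 13*A^-7 - 3*A^-11
  A^-7 * (d^2) = A^-3 + 2*A^-7 + A^-11
Summing the groups: <K> = -A^13 + A^9 - A^5 + 2*A - 2*A^-3 + A^-7 - A^-11
Normalise by the writhe: (-A^3)^(-w) = (-A^3)^(1) = -A^3, so f(A) = -A^3 * <K> = A^16 - A^12 + A^8 - 2*A^4 + 2 - A^-4 + A^-8.
Substitute A = t^(-1/4), i.e. A^e → t^(-e/4): V(t) = t^2 - t + 2 - 2*t^-1 + t^-2 - t^-3 + t^-4

Answer: t^2 - t + 2 - 2*t^-1 + t^-2 - t^-3 + t^-4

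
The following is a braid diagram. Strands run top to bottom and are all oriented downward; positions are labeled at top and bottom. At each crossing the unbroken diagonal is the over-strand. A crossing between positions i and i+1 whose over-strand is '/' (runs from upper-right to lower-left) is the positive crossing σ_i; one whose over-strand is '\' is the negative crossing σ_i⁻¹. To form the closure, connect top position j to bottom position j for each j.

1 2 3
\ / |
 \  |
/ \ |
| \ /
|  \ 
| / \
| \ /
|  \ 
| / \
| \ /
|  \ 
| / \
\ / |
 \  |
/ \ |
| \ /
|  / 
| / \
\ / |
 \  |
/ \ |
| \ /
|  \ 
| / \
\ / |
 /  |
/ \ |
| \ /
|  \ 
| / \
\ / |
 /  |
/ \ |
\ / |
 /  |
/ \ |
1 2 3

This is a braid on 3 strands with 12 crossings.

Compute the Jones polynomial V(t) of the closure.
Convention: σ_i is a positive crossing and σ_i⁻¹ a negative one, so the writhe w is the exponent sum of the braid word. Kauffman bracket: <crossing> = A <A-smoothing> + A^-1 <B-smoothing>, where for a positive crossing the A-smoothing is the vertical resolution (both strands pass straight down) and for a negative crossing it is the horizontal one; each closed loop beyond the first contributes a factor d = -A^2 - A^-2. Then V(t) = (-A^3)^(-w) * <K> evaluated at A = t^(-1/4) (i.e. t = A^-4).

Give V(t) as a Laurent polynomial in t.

Reading the diagram top to bottom ('/'-over between positions i,i+1 = s_i, '\'-over = s_i^-1): braid word = s1^-1 s2^-1 s2^-1 s2^-1 s1^-1 s2 s1^-1 s2^-1 s1 s2^-1 s1 s1.
The presented braid s1^-1 s2^-1 s2^-1 s2^-1 s1^-1 s2 s1^-1 s2^-1 s1 s2^-1 s1 s1 on 3 strands reduces by inverse Markov moves (closure unchanged at each step):
  Deconjugate: the word is γ·β·γ⁻¹ with γ = s1^-1 (prefix) and γ⁻¹ = s1 (suffix); strip both.
Reduced to β = s2^-1 s2^-1 s2^-1 s1^-1 s2 s1^-1 s2^-1 s1 s2^-1 s1 on 3 strands, 10 crossings.
Compute on β:
Braid: s2^-1 s2^-1 s2^-1 s1^-1 s2 s1^-1 s2^-1 s1 s2^-1 s1 on 3 strands, 10 crossings.
Writhe w = (#positive) - (#negative) = 3 - 7 = -4.
Enumerate smoothing states for the bracket polynomial. There are 2^10 = 1024 states.
Each crossing splits two ways (0=vertical, 1=horizontal). The state's weight is A^(#A-smoothings - #B-smoothings) * d^(loops - 1).
Tabulate the states by total A-exponent and number of loops L (A-exp: L × count):
  A^10: L=6 ×1
  A^8: L=5 ×10
  A^6: L=4 ×41, L=6 ×4
  A^4: L=3 ×88, L=5 ×31, L=7 ×1
  A^2: L=2 ×102, L=4 ×99, L=6 ×9
  A^0: L=1 ×54, L=3 ×162, L=5 ×36
  A^-2: L=2 ×134, L=4 ×74, L=6 ×2
  A^-4: L=1 ×30, L=3 ×82, L=5 ×8
  A^-6: L=2 ×32, L=4 ×13
  A^-8: L=1 ×3, L=3 ×7
  A^-10: L=2 ×1
Each group contributes A^e * Σ count * d^(L-1):
Powers of d = -A^2 - A^-2: d^2 = A^4 + 2 + A^-4; d^3 = -A^6 - 3*A^2 - 3*A^-2 - A^-6; d^4 = A^8 + 4*A^4 + 6 + 4*A^-4 + A^-8; d^5 = -A^10 - 5*A^6 - 10*A^2 - 10*A^-2 - 5*A^-6 - A^-10; d^6 = A^12 + 6*A^8 + 15*A^4 + 20 + 15*A^-4 + 6*A^-8 + A^-12.
  A^10 * (d^5) = -A^20 - 5*A^16 - 10*A^12 - 10*A^8 - 5*A^4 - 1
  A^8 * (10*d^4) = 10*A^16 + 40*A^12 + 60*A^8 + 40*A^4 + 10
  A^6 * (41*d^3 + 4*d^5) = -4*A^16 - 61*A^12 - 163*A^8 - 163*A^4 - 61 - 4*A^-4
  A^4 * (88*d^2 + 31*d^4 + d^6) = A^16 + 37*A^12 + 227*A^8 + 382*A^4 + 227 + 37*A^-4 + A^-8
  A^2 * (102*d + 99*d^3 + 9*d^5) = -9*A^12 - 144*A^8 - 489*A^4 - 489 - 144*A^-4 - 9*A^-8
  A^0 * (54 + 162*d^2 + 36*d^4) = 36*A^8 + 306*A^4 + 594 + 306*A^-4 + 36*A^-8
  A^-2 * (134*d + 74*d^3 + 2*d^5) = -2*A^8 - 84*A^4 - 376 - 376*A^-4 - 84*A^-8 - 2*A^-12
  A^-4 * (30 + 82*d^2 + 8*d^4) = 8*A^4 + 114 + 242*A^-4 + 114*A^-8 + 8*A^-12
  A^-6 * (32*d + 13*d^3) = -13 - 71*A^-4 - 71*A^-8 - 13*A^-12
  A^-8 * (3 + 7*d^2) = 7*A^-4 + 17*A^-8 + 7*A^-12
  A^-10 * (d) = -A^-8 - A^-12
Summing the groups: <K> = -A^20 + 2*A^16 - 3*A^12 + 4*A^8 - 5*A^4 + 5 - 3*A^-4 + 3*A^-8 - A^-12
Normalise by the writhe: (-A^3)^(-w) = (-A^3)^(4) = A^12, so f(A) = A^12 * <K> = -A^32 + 2*A^28 - 3*A^24 + 4*A^20 - 5*A^16 + 5*A^12 - 3*A^8 + 3*A^4 - 1.
Substitute A = t^(-1/4), i.e. A^e → t^(-e/4): V(t) = -1 + 3*t^-1 - 3*t^-2 + 5*t^-3 - 5*t^-4 + 4*t^-5 - 3*t^-6 + 2*t^-7 - t^-8

Answer: -1 + 3*t^-1 - 3*t^-2 + 5*t^-3 - 5*t^-4 + 4*t^-5 - 3*t^-6 + 2*t^-7 - t^-8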